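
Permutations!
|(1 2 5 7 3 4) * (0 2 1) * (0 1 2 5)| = 7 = |(0 5 7 3 4 1 2)|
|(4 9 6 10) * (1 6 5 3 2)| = |(1 6 10 4 9 5 3 2)| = 8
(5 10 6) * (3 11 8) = (3 11 8)(5 10 6) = [0, 1, 2, 11, 4, 10, 5, 7, 3, 9, 6, 8]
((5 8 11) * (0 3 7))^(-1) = ((0 3 7)(5 8 11))^(-1) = (0 7 3)(5 11 8)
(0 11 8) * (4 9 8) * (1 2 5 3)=[11, 2, 5, 1, 9, 3, 6, 7, 0, 8, 10, 4]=(0 11 4 9 8)(1 2 5 3)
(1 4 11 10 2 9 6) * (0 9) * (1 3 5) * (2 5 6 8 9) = (0 2)(1 4 11 10 5)(3 6)(8 9) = [2, 4, 0, 6, 11, 1, 3, 7, 9, 8, 5, 10]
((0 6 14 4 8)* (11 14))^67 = ((0 6 11 14 4 8))^67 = (0 6 11 14 4 8)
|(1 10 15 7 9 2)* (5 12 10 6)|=9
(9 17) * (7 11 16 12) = (7 11 16 12)(9 17) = [0, 1, 2, 3, 4, 5, 6, 11, 8, 17, 10, 16, 7, 13, 14, 15, 12, 9]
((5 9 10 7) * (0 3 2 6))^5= ((0 3 2 6)(5 9 10 7))^5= (0 3 2 6)(5 9 10 7)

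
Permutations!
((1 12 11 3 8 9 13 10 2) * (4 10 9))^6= ((1 12 11 3 8 4 10 2)(9 13))^6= (13)(1 10 8 11)(2 4 3 12)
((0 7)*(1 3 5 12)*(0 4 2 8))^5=(1 3 5 12)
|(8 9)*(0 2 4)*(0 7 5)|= |(0 2 4 7 5)(8 9)|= 10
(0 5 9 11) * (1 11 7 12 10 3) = (0 5 9 7 12 10 3 1 11) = [5, 11, 2, 1, 4, 9, 6, 12, 8, 7, 3, 0, 10]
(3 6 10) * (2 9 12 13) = (2 9 12 13)(3 6 10) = [0, 1, 9, 6, 4, 5, 10, 7, 8, 12, 3, 11, 13, 2]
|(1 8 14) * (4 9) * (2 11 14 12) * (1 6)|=14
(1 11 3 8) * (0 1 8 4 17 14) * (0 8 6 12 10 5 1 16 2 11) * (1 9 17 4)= (0 16 2 11 3 1)(5 9 17 14 8 6 12 10)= [16, 0, 11, 1, 4, 9, 12, 7, 6, 17, 5, 3, 10, 13, 8, 15, 2, 14]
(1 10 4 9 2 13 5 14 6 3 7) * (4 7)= [0, 10, 13, 4, 9, 14, 3, 1, 8, 2, 7, 11, 12, 5, 6]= (1 10 7)(2 13 5 14 6 3 4 9)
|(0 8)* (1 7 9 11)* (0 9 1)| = |(0 8 9 11)(1 7)| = 4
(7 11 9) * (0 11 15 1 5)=[11, 5, 2, 3, 4, 0, 6, 15, 8, 7, 10, 9, 12, 13, 14, 1]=(0 11 9 7 15 1 5)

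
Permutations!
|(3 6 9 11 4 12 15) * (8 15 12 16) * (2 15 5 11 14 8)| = 11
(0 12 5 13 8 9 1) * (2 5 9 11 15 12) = (0 2 5 13 8 11 15 12 9 1) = [2, 0, 5, 3, 4, 13, 6, 7, 11, 1, 10, 15, 9, 8, 14, 12]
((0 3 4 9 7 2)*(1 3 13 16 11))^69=((0 13 16 11 1 3 4 9 7 2))^69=(0 2 7 9 4 3 1 11 16 13)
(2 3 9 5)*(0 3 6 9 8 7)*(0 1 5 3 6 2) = [6, 5, 2, 8, 4, 0, 9, 1, 7, 3] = (0 6 9 3 8 7 1 5)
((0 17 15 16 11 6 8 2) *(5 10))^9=(0 17 15 16 11 6 8 2)(5 10)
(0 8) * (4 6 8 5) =(0 5 4 6 8) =[5, 1, 2, 3, 6, 4, 8, 7, 0]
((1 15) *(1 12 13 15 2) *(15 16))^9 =(1 2)(12 13 16 15)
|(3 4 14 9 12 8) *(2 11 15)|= 6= |(2 11 15)(3 4 14 9 12 8)|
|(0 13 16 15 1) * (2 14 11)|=15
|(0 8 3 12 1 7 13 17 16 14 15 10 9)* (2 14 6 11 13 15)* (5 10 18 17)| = |(0 8 3 12 1 7 15 18 17 16 6 11 13 5 10 9)(2 14)| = 16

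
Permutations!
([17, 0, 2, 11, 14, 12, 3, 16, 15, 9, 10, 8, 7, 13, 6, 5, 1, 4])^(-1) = (0 1 16 7 12 5 15 8 11 3 6 14 4 17)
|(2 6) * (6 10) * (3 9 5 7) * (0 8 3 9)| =|(0 8 3)(2 10 6)(5 7 9)| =3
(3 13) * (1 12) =(1 12)(3 13) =[0, 12, 2, 13, 4, 5, 6, 7, 8, 9, 10, 11, 1, 3]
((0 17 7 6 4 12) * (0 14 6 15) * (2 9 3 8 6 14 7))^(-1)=(0 15 7 12 4 6 8 3 9 2 17)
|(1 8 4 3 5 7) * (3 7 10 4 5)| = |(1 8 5 10 4 7)| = 6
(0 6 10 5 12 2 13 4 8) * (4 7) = (0 6 10 5 12 2 13 7 4 8) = [6, 1, 13, 3, 8, 12, 10, 4, 0, 9, 5, 11, 2, 7]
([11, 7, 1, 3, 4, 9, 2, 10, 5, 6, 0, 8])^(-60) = (11)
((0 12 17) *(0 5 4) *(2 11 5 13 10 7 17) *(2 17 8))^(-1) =(0 4 5 11 2 8 7 10 13 17 12)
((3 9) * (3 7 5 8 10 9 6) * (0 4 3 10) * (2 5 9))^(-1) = ((0 4 3 6 10 2 5 8)(7 9))^(-1) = (0 8 5 2 10 6 3 4)(7 9)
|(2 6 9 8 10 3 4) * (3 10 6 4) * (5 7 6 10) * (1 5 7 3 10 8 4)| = |(1 5 3 10 7 6 9 4 2)| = 9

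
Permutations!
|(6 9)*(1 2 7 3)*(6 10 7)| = 7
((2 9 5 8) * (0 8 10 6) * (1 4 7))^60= ((0 8 2 9 5 10 6)(1 4 7))^60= (0 5 8 10 2 6 9)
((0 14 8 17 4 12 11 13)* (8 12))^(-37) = (0 11 14 13 12)(4 17 8) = ((0 14 12 11 13)(4 8 17))^(-37)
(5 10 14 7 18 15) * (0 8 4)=(0 8 4)(5 10 14 7 18 15)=[8, 1, 2, 3, 0, 10, 6, 18, 4, 9, 14, 11, 12, 13, 7, 5, 16, 17, 15]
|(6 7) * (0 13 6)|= |(0 13 6 7)|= 4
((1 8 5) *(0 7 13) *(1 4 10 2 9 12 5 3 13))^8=((0 7 1 8 3 13)(2 9 12 5 4 10))^8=(0 1 3)(2 12 4)(5 10 9)(7 8 13)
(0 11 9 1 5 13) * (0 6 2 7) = [11, 5, 7, 3, 4, 13, 2, 0, 8, 1, 10, 9, 12, 6] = (0 11 9 1 5 13 6 2 7)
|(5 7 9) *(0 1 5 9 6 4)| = 6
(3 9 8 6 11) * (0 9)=(0 9 8 6 11 3)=[9, 1, 2, 0, 4, 5, 11, 7, 6, 8, 10, 3]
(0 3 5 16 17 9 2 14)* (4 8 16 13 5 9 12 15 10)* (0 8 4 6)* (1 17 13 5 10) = (0 3 9 2 14 8 16 13 10 6)(1 17 12 15) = [3, 17, 14, 9, 4, 5, 0, 7, 16, 2, 6, 11, 15, 10, 8, 1, 13, 12]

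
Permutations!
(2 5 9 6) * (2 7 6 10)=(2 5 9 10)(6 7)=[0, 1, 5, 3, 4, 9, 7, 6, 8, 10, 2]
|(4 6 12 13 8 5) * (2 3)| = 6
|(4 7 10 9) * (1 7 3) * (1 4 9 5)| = |(1 7 10 5)(3 4)| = 4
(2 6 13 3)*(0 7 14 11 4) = (0 7 14 11 4)(2 6 13 3) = [7, 1, 6, 2, 0, 5, 13, 14, 8, 9, 10, 4, 12, 3, 11]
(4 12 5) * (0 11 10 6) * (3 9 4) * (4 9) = [11, 1, 2, 4, 12, 3, 0, 7, 8, 9, 6, 10, 5] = (0 11 10 6)(3 4 12 5)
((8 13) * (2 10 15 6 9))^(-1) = (2 9 6 15 10)(8 13)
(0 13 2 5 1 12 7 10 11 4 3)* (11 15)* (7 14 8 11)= (0 13 2 5 1 12 14 8 11 4 3)(7 10 15)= [13, 12, 5, 0, 3, 1, 6, 10, 11, 9, 15, 4, 14, 2, 8, 7]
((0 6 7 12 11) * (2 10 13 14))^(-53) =(0 7 11 6 12)(2 14 13 10) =((0 6 7 12 11)(2 10 13 14))^(-53)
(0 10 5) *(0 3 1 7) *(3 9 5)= (0 10 3 1 7)(5 9)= [10, 7, 2, 1, 4, 9, 6, 0, 8, 5, 3]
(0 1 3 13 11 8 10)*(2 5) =(0 1 3 13 11 8 10)(2 5) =[1, 3, 5, 13, 4, 2, 6, 7, 10, 9, 0, 8, 12, 11]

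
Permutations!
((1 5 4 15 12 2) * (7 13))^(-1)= ((1 5 4 15 12 2)(7 13))^(-1)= (1 2 12 15 4 5)(7 13)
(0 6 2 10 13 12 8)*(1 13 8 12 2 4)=(0 6 4 1 13 2 10 8)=[6, 13, 10, 3, 1, 5, 4, 7, 0, 9, 8, 11, 12, 2]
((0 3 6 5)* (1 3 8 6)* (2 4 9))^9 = ((0 8 6 5)(1 3)(2 4 9))^9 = (9)(0 8 6 5)(1 3)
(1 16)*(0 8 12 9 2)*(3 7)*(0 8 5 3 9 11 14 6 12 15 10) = (0 5 3 7 9 2 8 15 10)(1 16)(6 12 11 14) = [5, 16, 8, 7, 4, 3, 12, 9, 15, 2, 0, 14, 11, 13, 6, 10, 1]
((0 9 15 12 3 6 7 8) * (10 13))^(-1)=(0 8 7 6 3 12 15 9)(10 13)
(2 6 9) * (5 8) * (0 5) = (0 5 8)(2 6 9) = [5, 1, 6, 3, 4, 8, 9, 7, 0, 2]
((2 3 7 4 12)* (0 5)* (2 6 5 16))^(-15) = (0 3 12)(2 4 5)(6 16 7)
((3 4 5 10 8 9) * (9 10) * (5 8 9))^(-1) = ((3 4 8 10 9))^(-1) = (3 9 10 8 4)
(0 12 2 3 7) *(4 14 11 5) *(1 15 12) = (0 1 15 12 2 3 7)(4 14 11 5) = [1, 15, 3, 7, 14, 4, 6, 0, 8, 9, 10, 5, 2, 13, 11, 12]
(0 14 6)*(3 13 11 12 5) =(0 14 6)(3 13 11 12 5) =[14, 1, 2, 13, 4, 3, 0, 7, 8, 9, 10, 12, 5, 11, 6]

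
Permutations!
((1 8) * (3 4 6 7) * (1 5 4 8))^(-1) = ((3 8 5 4 6 7))^(-1) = (3 7 6 4 5 8)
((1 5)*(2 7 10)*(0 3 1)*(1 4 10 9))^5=(0 7 3 9 4 1 10 5 2)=((0 3 4 10 2 7 9 1 5))^5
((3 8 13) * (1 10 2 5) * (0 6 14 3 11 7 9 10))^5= (0 13 2 14 7 1 8 10 6 11 5 3 9)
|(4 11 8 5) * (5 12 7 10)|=|(4 11 8 12 7 10 5)|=7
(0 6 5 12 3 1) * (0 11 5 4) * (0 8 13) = (0 6 4 8 13)(1 11 5 12 3) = [6, 11, 2, 1, 8, 12, 4, 7, 13, 9, 10, 5, 3, 0]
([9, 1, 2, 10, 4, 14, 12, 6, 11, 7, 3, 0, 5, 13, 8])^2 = (0 7 12 14 11 9 6 5 8)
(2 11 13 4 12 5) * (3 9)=(2 11 13 4 12 5)(3 9)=[0, 1, 11, 9, 12, 2, 6, 7, 8, 3, 10, 13, 5, 4]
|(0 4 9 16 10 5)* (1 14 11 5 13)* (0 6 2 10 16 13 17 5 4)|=30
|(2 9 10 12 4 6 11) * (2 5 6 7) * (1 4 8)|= 24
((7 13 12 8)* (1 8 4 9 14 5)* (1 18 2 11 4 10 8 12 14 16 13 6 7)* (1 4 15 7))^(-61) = (1 8 16 5 11 6 10 9 14 2 7 12 4 13 18 15)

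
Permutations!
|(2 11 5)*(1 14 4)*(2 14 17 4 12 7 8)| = |(1 17 4)(2 11 5 14 12 7 8)| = 21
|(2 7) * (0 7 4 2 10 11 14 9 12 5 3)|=18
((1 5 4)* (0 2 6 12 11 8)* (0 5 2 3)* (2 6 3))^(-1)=((0 2 3)(1 6 12 11 8 5 4))^(-1)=(0 3 2)(1 4 5 8 11 12 6)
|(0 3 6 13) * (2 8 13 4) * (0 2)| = 12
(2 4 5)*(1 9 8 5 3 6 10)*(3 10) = (1 9 8 5 2 4 10)(3 6) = [0, 9, 4, 6, 10, 2, 3, 7, 5, 8, 1]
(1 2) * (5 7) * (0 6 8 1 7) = [6, 2, 7, 3, 4, 0, 8, 5, 1] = (0 6 8 1 2 7 5)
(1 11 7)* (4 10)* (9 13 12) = [0, 11, 2, 3, 10, 5, 6, 1, 8, 13, 4, 7, 9, 12] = (1 11 7)(4 10)(9 13 12)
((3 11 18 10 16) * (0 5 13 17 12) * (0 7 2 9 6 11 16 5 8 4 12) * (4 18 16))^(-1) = ((0 8 18 10 5 13 17)(2 9 6 11 16 3 4 12 7))^(-1) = (0 17 13 5 10 18 8)(2 7 12 4 3 16 11 6 9)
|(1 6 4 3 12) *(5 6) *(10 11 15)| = 6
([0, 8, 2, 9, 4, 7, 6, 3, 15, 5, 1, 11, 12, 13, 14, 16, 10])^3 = [0, 16, 2, 7, 4, 9, 6, 5, 10, 3, 15, 11, 12, 13, 14, 1, 8]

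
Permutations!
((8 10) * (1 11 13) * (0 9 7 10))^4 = (0 8 10 7 9)(1 11 13)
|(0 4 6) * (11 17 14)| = 3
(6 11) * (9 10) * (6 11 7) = (11)(6 7)(9 10) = [0, 1, 2, 3, 4, 5, 7, 6, 8, 10, 9, 11]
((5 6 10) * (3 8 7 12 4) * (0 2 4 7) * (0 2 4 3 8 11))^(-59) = ((0 4 8 2 3 11)(5 6 10)(7 12))^(-59) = (0 4 8 2 3 11)(5 6 10)(7 12)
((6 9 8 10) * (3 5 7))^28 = ((3 5 7)(6 9 8 10))^28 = (10)(3 5 7)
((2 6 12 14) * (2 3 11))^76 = ((2 6 12 14 3 11))^76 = (2 3 12)(6 11 14)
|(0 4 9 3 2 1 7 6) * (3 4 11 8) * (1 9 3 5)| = 28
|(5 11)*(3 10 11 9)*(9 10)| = 6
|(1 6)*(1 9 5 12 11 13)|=7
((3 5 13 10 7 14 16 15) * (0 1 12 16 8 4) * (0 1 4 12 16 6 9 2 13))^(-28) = ((0 4 1 16 15 3 5)(2 13 10 7 14 8 12 6 9))^(-28) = (16)(2 9 6 12 8 14 7 10 13)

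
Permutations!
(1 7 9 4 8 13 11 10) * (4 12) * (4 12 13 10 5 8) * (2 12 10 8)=(1 7 9 13 11 5 2 12 10)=[0, 7, 12, 3, 4, 2, 6, 9, 8, 13, 1, 5, 10, 11]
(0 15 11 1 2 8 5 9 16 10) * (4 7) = (0 15 11 1 2 8 5 9 16 10)(4 7) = [15, 2, 8, 3, 7, 9, 6, 4, 5, 16, 0, 1, 12, 13, 14, 11, 10]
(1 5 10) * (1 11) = (1 5 10 11) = [0, 5, 2, 3, 4, 10, 6, 7, 8, 9, 11, 1]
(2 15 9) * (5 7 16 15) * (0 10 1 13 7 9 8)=(0 10 1 13 7 16 15 8)(2 5 9)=[10, 13, 5, 3, 4, 9, 6, 16, 0, 2, 1, 11, 12, 7, 14, 8, 15]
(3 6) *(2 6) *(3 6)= (6)(2 3)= [0, 1, 3, 2, 4, 5, 6]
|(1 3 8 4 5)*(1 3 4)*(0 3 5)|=|(0 3 8 1 4)|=5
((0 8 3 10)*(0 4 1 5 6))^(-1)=(0 6 5 1 4 10 3 8)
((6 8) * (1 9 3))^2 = (1 3 9)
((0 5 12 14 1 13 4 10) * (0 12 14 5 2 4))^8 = ((0 2 4 10 12 5 14 1 13))^8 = (0 13 1 14 5 12 10 4 2)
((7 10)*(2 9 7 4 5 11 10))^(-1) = (2 7 9)(4 10 11 5)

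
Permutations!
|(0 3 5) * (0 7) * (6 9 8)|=|(0 3 5 7)(6 9 8)|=12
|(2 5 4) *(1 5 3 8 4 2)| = 6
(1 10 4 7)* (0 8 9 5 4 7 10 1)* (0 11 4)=[8, 1, 2, 3, 10, 0, 6, 11, 9, 5, 7, 4]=(0 8 9 5)(4 10 7 11)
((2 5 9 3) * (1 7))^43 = (1 7)(2 3 9 5)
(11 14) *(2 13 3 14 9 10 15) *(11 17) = (2 13 3 14 17 11 9 10 15) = [0, 1, 13, 14, 4, 5, 6, 7, 8, 10, 15, 9, 12, 3, 17, 2, 16, 11]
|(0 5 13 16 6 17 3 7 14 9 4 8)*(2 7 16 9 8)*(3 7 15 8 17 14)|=24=|(0 5 13 9 4 2 15 8)(3 16 6 14 17 7)|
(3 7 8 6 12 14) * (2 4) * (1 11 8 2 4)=(1 11 8 6 12 14 3 7 2)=[0, 11, 1, 7, 4, 5, 12, 2, 6, 9, 10, 8, 14, 13, 3]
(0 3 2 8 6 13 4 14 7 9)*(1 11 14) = (0 3 2 8 6 13 4 1 11 14 7 9) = [3, 11, 8, 2, 1, 5, 13, 9, 6, 0, 10, 14, 12, 4, 7]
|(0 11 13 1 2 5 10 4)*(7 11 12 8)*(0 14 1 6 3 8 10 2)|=|(0 12 10 4 14 1)(2 5)(3 8 7 11 13 6)|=6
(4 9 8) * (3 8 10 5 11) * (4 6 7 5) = (3 8 6 7 5 11)(4 9 10) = [0, 1, 2, 8, 9, 11, 7, 5, 6, 10, 4, 3]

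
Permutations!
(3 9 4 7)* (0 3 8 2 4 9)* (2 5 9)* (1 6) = [3, 6, 4, 0, 7, 9, 1, 8, 5, 2] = (0 3)(1 6)(2 4 7 8 5 9)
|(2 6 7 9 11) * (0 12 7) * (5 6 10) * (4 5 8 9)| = |(0 12 7 4 5 6)(2 10 8 9 11)| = 30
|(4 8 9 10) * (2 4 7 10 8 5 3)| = 4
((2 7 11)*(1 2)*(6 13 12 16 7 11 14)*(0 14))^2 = (0 6 12 7 14 13 16)(1 11 2)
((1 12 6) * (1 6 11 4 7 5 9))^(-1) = (1 9 5 7 4 11 12)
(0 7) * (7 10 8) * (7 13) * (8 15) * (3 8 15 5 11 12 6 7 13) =(15)(0 10 5 11 12 6 7)(3 8) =[10, 1, 2, 8, 4, 11, 7, 0, 3, 9, 5, 12, 6, 13, 14, 15]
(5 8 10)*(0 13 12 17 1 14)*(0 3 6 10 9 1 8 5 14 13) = (1 13 12 17 8 9)(3 6 10 14) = [0, 13, 2, 6, 4, 5, 10, 7, 9, 1, 14, 11, 17, 12, 3, 15, 16, 8]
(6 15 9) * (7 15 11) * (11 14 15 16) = [0, 1, 2, 3, 4, 5, 14, 16, 8, 6, 10, 7, 12, 13, 15, 9, 11] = (6 14 15 9)(7 16 11)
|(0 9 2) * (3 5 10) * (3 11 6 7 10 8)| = 12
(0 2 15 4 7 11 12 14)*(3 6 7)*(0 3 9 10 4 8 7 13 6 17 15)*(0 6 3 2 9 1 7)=(0 9 10 4 1 7 11 12 14 2 6 13 3 17 15 8)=[9, 7, 6, 17, 1, 5, 13, 11, 0, 10, 4, 12, 14, 3, 2, 8, 16, 15]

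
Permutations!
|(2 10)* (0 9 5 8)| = 4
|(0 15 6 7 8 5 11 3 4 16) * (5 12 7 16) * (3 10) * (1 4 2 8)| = 20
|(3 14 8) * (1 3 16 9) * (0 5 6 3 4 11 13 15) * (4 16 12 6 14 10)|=|(0 5 14 8 12 6 3 10 4 11 13 15)(1 16 9)|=12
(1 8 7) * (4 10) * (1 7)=(1 8)(4 10)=[0, 8, 2, 3, 10, 5, 6, 7, 1, 9, 4]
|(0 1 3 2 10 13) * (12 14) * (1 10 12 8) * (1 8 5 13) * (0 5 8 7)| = 18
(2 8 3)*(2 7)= [0, 1, 8, 7, 4, 5, 6, 2, 3]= (2 8 3 7)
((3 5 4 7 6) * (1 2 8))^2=((1 2 8)(3 5 4 7 6))^2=(1 8 2)(3 4 6 5 7)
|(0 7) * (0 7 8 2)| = |(0 8 2)| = 3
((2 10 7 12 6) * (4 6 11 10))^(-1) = (2 6 4)(7 10 11 12)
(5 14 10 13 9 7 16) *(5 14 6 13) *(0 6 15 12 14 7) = [6, 1, 2, 3, 4, 15, 13, 16, 8, 0, 5, 11, 14, 9, 10, 12, 7] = (0 6 13 9)(5 15 12 14 10)(7 16)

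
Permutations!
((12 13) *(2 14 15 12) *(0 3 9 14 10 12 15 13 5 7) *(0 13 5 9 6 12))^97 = ((15)(0 3 6 12 9 14 5 7 13 2 10))^97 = (15)(0 2 7 14 12 3 10 13 5 9 6)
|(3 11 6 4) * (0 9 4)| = 6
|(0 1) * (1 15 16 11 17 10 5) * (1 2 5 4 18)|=|(0 15 16 11 17 10 4 18 1)(2 5)|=18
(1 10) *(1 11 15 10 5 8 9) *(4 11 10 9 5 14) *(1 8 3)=(1 14 4 11 15 9 8 5 3)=[0, 14, 2, 1, 11, 3, 6, 7, 5, 8, 10, 15, 12, 13, 4, 9]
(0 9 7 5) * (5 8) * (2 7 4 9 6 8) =(0 6 8 5)(2 7)(4 9) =[6, 1, 7, 3, 9, 0, 8, 2, 5, 4]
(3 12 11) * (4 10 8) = (3 12 11)(4 10 8) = [0, 1, 2, 12, 10, 5, 6, 7, 4, 9, 8, 3, 11]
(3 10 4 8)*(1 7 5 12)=[0, 7, 2, 10, 8, 12, 6, 5, 3, 9, 4, 11, 1]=(1 7 5 12)(3 10 4 8)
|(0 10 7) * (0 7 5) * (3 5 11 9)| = |(0 10 11 9 3 5)| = 6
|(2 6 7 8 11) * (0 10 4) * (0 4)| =|(0 10)(2 6 7 8 11)| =10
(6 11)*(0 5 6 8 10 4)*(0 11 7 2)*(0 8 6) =[5, 1, 8, 3, 11, 0, 7, 2, 10, 9, 4, 6] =(0 5)(2 8 10 4 11 6 7)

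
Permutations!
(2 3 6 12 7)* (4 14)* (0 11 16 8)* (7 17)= (0 11 16 8)(2 3 6 12 17 7)(4 14)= [11, 1, 3, 6, 14, 5, 12, 2, 0, 9, 10, 16, 17, 13, 4, 15, 8, 7]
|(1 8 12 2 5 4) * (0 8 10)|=|(0 8 12 2 5 4 1 10)|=8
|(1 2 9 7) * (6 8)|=4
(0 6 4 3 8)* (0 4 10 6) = (3 8 4)(6 10) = [0, 1, 2, 8, 3, 5, 10, 7, 4, 9, 6]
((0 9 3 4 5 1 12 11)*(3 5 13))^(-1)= (0 11 12 1 5 9)(3 13 4)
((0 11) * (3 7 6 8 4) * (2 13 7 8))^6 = (2 7)(6 13)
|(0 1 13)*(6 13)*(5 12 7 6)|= 7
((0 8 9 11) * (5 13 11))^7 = (0 8 9 5 13 11)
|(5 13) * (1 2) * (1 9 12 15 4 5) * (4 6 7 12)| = |(1 2 9 4 5 13)(6 7 12 15)| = 12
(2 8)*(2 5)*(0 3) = (0 3)(2 8 5) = [3, 1, 8, 0, 4, 2, 6, 7, 5]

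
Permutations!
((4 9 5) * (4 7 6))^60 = ((4 9 5 7 6))^60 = (9)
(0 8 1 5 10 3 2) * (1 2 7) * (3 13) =[8, 5, 0, 7, 4, 10, 6, 1, 2, 9, 13, 11, 12, 3] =(0 8 2)(1 5 10 13 3 7)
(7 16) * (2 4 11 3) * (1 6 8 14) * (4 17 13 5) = (1 6 8 14)(2 17 13 5 4 11 3)(7 16) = [0, 6, 17, 2, 11, 4, 8, 16, 14, 9, 10, 3, 12, 5, 1, 15, 7, 13]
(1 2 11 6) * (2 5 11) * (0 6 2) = (0 6 1 5 11 2) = [6, 5, 0, 3, 4, 11, 1, 7, 8, 9, 10, 2]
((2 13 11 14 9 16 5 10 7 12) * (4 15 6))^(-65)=(2 16)(4 15 6)(5 13)(7 14)(9 12)(10 11)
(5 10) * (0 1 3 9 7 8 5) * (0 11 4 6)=[1, 3, 2, 9, 6, 10, 0, 8, 5, 7, 11, 4]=(0 1 3 9 7 8 5 10 11 4 6)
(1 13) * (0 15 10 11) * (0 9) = [15, 13, 2, 3, 4, 5, 6, 7, 8, 0, 11, 9, 12, 1, 14, 10] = (0 15 10 11 9)(1 13)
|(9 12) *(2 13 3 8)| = 4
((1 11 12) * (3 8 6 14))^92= ((1 11 12)(3 8 6 14))^92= (14)(1 12 11)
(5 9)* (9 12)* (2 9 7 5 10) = [0, 1, 9, 3, 4, 12, 6, 5, 8, 10, 2, 11, 7] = (2 9 10)(5 12 7)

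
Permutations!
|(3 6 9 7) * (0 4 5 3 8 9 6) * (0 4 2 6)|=3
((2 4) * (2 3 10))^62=(2 3)(4 10)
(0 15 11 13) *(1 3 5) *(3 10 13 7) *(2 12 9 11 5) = (0 15 5 1 10 13)(2 12 9 11 7 3) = [15, 10, 12, 2, 4, 1, 6, 3, 8, 11, 13, 7, 9, 0, 14, 5]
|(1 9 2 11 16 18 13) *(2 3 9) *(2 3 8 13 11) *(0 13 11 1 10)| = |(0 13 10)(1 3 9 8 11 16 18)| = 21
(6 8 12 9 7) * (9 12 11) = (12)(6 8 11 9 7) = [0, 1, 2, 3, 4, 5, 8, 6, 11, 7, 10, 9, 12]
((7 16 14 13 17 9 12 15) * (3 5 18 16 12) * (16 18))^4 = ((18)(3 5 16 14 13 17 9)(7 12 15))^4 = (18)(3 13 5 17 16 9 14)(7 12 15)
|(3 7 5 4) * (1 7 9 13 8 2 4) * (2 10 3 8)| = |(1 7 5)(2 4 8 10 3 9 13)| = 21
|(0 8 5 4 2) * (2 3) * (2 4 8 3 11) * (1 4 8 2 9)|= 20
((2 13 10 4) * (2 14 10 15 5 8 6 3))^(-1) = ((2 13 15 5 8 6 3)(4 14 10))^(-1) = (2 3 6 8 5 15 13)(4 10 14)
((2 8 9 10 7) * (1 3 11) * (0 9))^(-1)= (0 8 2 7 10 9)(1 11 3)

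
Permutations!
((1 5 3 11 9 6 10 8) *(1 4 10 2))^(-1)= (1 2 6 9 11 3 5)(4 8 10)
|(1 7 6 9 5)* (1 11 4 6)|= 10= |(1 7)(4 6 9 5 11)|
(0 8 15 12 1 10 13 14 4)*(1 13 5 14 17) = (0 8 15 12 13 17 1 10 5 14 4) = [8, 10, 2, 3, 0, 14, 6, 7, 15, 9, 5, 11, 13, 17, 4, 12, 16, 1]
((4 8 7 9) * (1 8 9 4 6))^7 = (1 8 7 4 9 6)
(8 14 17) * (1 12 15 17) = (1 12 15 17 8 14) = [0, 12, 2, 3, 4, 5, 6, 7, 14, 9, 10, 11, 15, 13, 1, 17, 16, 8]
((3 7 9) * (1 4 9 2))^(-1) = ((1 4 9 3 7 2))^(-1) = (1 2 7 3 9 4)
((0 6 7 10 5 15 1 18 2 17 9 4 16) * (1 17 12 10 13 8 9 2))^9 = ((0 6 7 13 8 9 4 16)(1 18)(2 12 10 5 15 17))^9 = (0 6 7 13 8 9 4 16)(1 18)(2 5)(10 17)(12 15)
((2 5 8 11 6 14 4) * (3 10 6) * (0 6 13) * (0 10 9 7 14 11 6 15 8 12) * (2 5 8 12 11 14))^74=(0 12 15)(2 4 9 6 11)(3 8 5 7 14)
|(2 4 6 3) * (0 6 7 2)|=3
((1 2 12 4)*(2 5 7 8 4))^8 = ((1 5 7 8 4)(2 12))^8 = (12)(1 8 5 4 7)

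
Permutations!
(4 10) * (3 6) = [0, 1, 2, 6, 10, 5, 3, 7, 8, 9, 4] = (3 6)(4 10)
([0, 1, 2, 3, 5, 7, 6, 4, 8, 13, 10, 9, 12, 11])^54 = (13)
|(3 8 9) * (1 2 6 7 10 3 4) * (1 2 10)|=|(1 10 3 8 9 4 2 6 7)|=9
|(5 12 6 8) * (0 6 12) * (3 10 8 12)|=7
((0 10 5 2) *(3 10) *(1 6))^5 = ((0 3 10 5 2)(1 6))^5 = (10)(1 6)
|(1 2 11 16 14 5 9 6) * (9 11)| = |(1 2 9 6)(5 11 16 14)| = 4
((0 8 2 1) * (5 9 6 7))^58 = (0 2)(1 8)(5 6)(7 9)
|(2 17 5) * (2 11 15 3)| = |(2 17 5 11 15 3)| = 6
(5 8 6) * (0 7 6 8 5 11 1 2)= (0 7 6 11 1 2)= [7, 2, 0, 3, 4, 5, 11, 6, 8, 9, 10, 1]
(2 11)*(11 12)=[0, 1, 12, 3, 4, 5, 6, 7, 8, 9, 10, 2, 11]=(2 12 11)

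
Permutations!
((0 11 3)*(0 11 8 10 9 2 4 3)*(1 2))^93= ((0 8 10 9 1 2 4 3 11))^93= (0 9 4)(1 3 8)(2 11 10)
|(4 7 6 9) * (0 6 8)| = 6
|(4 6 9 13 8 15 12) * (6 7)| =|(4 7 6 9 13 8 15 12)| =8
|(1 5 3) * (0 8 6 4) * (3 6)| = 7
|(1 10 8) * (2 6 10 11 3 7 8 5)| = |(1 11 3 7 8)(2 6 10 5)| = 20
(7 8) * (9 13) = (7 8)(9 13) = [0, 1, 2, 3, 4, 5, 6, 8, 7, 13, 10, 11, 12, 9]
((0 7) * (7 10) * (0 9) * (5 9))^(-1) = (0 9 5 7 10)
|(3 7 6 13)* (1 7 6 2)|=|(1 7 2)(3 6 13)|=3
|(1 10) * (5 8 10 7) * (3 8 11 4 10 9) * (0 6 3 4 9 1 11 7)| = 20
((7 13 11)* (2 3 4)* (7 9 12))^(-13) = (2 4 3)(7 11 12 13 9)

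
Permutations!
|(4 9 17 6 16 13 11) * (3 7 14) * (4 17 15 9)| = 30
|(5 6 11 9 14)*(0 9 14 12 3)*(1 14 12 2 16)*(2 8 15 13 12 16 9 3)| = 6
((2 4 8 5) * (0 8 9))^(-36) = (9)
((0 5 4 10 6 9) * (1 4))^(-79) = (0 6 4 5 9 10 1)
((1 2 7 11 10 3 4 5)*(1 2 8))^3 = ((1 8)(2 7 11 10 3 4 5))^3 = (1 8)(2 10 5 11 4 7 3)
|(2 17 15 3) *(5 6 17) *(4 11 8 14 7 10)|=6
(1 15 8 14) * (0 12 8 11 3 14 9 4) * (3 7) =(0 12 8 9 4)(1 15 11 7 3 14) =[12, 15, 2, 14, 0, 5, 6, 3, 9, 4, 10, 7, 8, 13, 1, 11]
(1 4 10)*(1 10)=(10)(1 4)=[0, 4, 2, 3, 1, 5, 6, 7, 8, 9, 10]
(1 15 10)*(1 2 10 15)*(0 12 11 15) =(0 12 11 15)(2 10) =[12, 1, 10, 3, 4, 5, 6, 7, 8, 9, 2, 15, 11, 13, 14, 0]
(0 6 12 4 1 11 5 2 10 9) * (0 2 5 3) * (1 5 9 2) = [6, 11, 10, 0, 5, 9, 12, 7, 8, 1, 2, 3, 4] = (0 6 12 4 5 9 1 11 3)(2 10)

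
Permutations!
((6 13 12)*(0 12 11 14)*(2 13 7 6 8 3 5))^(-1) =((0 12 8 3 5 2 13 11 14)(6 7))^(-1) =(0 14 11 13 2 5 3 8 12)(6 7)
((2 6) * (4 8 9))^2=((2 6)(4 8 9))^2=(4 9 8)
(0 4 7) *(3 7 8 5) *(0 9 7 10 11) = [4, 1, 2, 10, 8, 3, 6, 9, 5, 7, 11, 0] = (0 4 8 5 3 10 11)(7 9)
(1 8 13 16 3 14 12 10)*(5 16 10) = (1 8 13 10)(3 14 12 5 16) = [0, 8, 2, 14, 4, 16, 6, 7, 13, 9, 1, 11, 5, 10, 12, 15, 3]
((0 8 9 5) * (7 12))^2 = (12)(0 9)(5 8)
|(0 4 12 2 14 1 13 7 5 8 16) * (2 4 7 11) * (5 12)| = |(0 7 12 4 5 8 16)(1 13 11 2 14)| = 35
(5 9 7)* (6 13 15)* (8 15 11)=[0, 1, 2, 3, 4, 9, 13, 5, 15, 7, 10, 8, 12, 11, 14, 6]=(5 9 7)(6 13 11 8 15)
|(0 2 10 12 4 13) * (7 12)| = |(0 2 10 7 12 4 13)| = 7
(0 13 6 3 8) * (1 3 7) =(0 13 6 7 1 3 8) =[13, 3, 2, 8, 4, 5, 7, 1, 0, 9, 10, 11, 12, 6]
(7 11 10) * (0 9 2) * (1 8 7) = (0 9 2)(1 8 7 11 10) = [9, 8, 0, 3, 4, 5, 6, 11, 7, 2, 1, 10]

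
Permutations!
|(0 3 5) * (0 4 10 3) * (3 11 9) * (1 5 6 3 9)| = 10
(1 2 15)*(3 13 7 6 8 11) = [0, 2, 15, 13, 4, 5, 8, 6, 11, 9, 10, 3, 12, 7, 14, 1] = (1 2 15)(3 13 7 6 8 11)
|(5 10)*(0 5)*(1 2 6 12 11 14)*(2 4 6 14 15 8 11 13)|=21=|(0 5 10)(1 4 6 12 13 2 14)(8 11 15)|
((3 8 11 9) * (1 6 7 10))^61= ((1 6 7 10)(3 8 11 9))^61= (1 6 7 10)(3 8 11 9)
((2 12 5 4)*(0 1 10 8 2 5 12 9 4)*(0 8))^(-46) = (12)(0 10 1)(2 8 5 4 9)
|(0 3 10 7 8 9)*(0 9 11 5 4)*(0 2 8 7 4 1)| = |(0 3 10 4 2 8 11 5 1)| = 9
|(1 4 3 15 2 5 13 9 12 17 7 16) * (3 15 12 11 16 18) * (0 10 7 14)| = 72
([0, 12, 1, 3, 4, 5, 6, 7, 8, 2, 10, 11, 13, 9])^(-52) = (1 9 12 2 13)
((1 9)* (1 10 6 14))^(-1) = ((1 9 10 6 14))^(-1) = (1 14 6 10 9)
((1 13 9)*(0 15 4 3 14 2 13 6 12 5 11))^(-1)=(0 11 5 12 6 1 9 13 2 14 3 4 15)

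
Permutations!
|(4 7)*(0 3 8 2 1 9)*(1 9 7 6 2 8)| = 8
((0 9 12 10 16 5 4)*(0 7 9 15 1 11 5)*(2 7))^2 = (0 1 5 2 9 10)(4 7 12 16 15 11)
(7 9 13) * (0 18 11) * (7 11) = (0 18 7 9 13 11) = [18, 1, 2, 3, 4, 5, 6, 9, 8, 13, 10, 0, 12, 11, 14, 15, 16, 17, 7]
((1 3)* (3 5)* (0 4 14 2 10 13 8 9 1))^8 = ((0 4 14 2 10 13 8 9 1 5 3))^8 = (0 1 13 14 3 9 10 4 5 8 2)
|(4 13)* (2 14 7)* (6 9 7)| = 10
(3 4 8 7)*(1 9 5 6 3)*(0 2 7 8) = (0 2 7 1 9 5 6 3 4) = [2, 9, 7, 4, 0, 6, 3, 1, 8, 5]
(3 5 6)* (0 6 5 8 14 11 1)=(0 6 3 8 14 11 1)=[6, 0, 2, 8, 4, 5, 3, 7, 14, 9, 10, 1, 12, 13, 11]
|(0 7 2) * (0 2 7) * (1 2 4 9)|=|(1 2 4 9)|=4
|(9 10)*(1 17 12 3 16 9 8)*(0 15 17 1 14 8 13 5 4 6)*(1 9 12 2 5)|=84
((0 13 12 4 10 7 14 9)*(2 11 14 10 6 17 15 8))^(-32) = ((0 13 12 4 6 17 15 8 2 11 14 9)(7 10))^(-32) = (0 6 2)(4 8 9)(11 13 17)(12 15 14)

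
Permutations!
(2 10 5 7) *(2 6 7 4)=(2 10 5 4)(6 7)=[0, 1, 10, 3, 2, 4, 7, 6, 8, 9, 5]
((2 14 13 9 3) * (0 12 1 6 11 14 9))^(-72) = (0 14 6 12 13 11 1)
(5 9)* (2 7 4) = (2 7 4)(5 9) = [0, 1, 7, 3, 2, 9, 6, 4, 8, 5]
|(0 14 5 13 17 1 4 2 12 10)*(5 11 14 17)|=14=|(0 17 1 4 2 12 10)(5 13)(11 14)|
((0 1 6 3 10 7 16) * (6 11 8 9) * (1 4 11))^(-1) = ((0 4 11 8 9 6 3 10 7 16))^(-1) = (0 16 7 10 3 6 9 8 11 4)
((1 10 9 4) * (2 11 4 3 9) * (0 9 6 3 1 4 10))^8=((0 9 1)(2 11 10)(3 6))^8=(0 1 9)(2 10 11)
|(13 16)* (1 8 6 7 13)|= |(1 8 6 7 13 16)|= 6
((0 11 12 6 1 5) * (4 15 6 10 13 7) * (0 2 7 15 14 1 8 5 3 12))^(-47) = ((0 11)(1 3 12 10 13 15 6 8 5 2 7 4 14))^(-47) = (0 11)(1 15 7 12 8 14 13 2 3 6 4 10 5)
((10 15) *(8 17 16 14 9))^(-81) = ((8 17 16 14 9)(10 15))^(-81) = (8 9 14 16 17)(10 15)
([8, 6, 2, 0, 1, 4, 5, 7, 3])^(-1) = (0 3 8)(1 4 5 6)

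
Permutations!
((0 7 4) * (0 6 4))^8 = ((0 7)(4 6))^8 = (7)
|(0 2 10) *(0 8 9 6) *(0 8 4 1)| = 15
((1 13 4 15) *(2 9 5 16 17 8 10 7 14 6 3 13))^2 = ((1 2 9 5 16 17 8 10 7 14 6 3 13 4 15))^2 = (1 9 16 8 7 6 13 15 2 5 17 10 14 3 4)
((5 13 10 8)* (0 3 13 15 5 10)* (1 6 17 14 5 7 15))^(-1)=((0 3 13)(1 6 17 14 5)(7 15)(8 10))^(-1)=(0 13 3)(1 5 14 17 6)(7 15)(8 10)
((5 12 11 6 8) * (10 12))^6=((5 10 12 11 6 8))^6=(12)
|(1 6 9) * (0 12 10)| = |(0 12 10)(1 6 9)| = 3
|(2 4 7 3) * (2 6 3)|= |(2 4 7)(3 6)|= 6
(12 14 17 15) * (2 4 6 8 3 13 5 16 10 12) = (2 4 6 8 3 13 5 16 10 12 14 17 15) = [0, 1, 4, 13, 6, 16, 8, 7, 3, 9, 12, 11, 14, 5, 17, 2, 10, 15]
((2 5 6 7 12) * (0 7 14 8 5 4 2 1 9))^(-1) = ((0 7 12 1 9)(2 4)(5 6 14 8))^(-1) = (0 9 1 12 7)(2 4)(5 8 14 6)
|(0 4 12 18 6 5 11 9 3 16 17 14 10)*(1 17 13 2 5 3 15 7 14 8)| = 48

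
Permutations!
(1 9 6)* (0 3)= [3, 9, 2, 0, 4, 5, 1, 7, 8, 6]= (0 3)(1 9 6)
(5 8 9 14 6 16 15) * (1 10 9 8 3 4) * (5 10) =(1 5 3 4)(6 16 15 10 9 14) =[0, 5, 2, 4, 1, 3, 16, 7, 8, 14, 9, 11, 12, 13, 6, 10, 15]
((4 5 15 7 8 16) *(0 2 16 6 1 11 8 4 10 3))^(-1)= (0 3 10 16 2)(1 6 8 11)(4 7 15 5)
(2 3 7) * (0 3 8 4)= (0 3 7 2 8 4)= [3, 1, 8, 7, 0, 5, 6, 2, 4]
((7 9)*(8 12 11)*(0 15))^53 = (0 15)(7 9)(8 11 12)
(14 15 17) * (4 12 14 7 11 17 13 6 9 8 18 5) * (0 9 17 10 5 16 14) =[9, 1, 2, 3, 12, 4, 17, 11, 18, 8, 5, 10, 0, 6, 15, 13, 14, 7, 16] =(0 9 8 18 16 14 15 13 6 17 7 11 10 5 4 12)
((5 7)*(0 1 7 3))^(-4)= ((0 1 7 5 3))^(-4)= (0 1 7 5 3)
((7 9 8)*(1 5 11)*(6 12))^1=((1 5 11)(6 12)(7 9 8))^1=(1 5 11)(6 12)(7 9 8)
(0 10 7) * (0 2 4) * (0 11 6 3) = (0 10 7 2 4 11 6 3) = [10, 1, 4, 0, 11, 5, 3, 2, 8, 9, 7, 6]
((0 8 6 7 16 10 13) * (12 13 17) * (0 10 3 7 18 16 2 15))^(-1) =((0 8 6 18 16 3 7 2 15)(10 17 12 13))^(-1) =(0 15 2 7 3 16 18 6 8)(10 13 12 17)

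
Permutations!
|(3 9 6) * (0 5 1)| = 3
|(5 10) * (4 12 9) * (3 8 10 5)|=3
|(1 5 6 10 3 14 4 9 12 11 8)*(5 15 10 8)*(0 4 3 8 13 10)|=|(0 4 9 12 11 5 6 13 10 8 1 15)(3 14)|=12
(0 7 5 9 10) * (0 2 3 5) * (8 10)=(0 7)(2 3 5 9 8 10)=[7, 1, 3, 5, 4, 9, 6, 0, 10, 8, 2]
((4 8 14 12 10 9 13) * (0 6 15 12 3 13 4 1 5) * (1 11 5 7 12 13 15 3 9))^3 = (0 15 5 3 11 6 13)(1 10 12 7)(4 9 14 8)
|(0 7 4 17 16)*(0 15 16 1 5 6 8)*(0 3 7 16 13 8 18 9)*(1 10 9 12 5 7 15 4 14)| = |(0 16 4 17 10 9)(1 7 14)(3 15 13 8)(5 6 18 12)| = 12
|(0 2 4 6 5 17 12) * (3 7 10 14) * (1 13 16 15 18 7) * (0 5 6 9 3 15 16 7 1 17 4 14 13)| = |(0 2 14 15 18 1)(3 17 12 5 4 9)(7 10 13)| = 6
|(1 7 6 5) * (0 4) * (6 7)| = 6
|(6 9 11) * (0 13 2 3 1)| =15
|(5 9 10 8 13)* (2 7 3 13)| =|(2 7 3 13 5 9 10 8)| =8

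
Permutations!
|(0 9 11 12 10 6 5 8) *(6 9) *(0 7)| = |(0 6 5 8 7)(9 11 12 10)| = 20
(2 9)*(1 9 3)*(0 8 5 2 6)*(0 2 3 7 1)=[8, 9, 7, 0, 4, 3, 2, 1, 5, 6]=(0 8 5 3)(1 9 6 2 7)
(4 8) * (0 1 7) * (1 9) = [9, 7, 2, 3, 8, 5, 6, 0, 4, 1] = (0 9 1 7)(4 8)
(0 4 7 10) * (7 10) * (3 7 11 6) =[4, 1, 2, 7, 10, 5, 3, 11, 8, 9, 0, 6] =(0 4 10)(3 7 11 6)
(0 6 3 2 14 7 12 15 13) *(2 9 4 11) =[6, 1, 14, 9, 11, 5, 3, 12, 8, 4, 10, 2, 15, 0, 7, 13] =(0 6 3 9 4 11 2 14 7 12 15 13)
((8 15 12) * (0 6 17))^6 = (17)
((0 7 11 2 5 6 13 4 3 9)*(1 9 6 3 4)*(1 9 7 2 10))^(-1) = (0 9 13 6 3 5 2)(1 10 11 7)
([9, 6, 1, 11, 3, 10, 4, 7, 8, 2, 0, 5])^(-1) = (0 10 5 11 3 4 6 1 2 9)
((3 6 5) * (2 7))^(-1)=((2 7)(3 6 5))^(-1)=(2 7)(3 5 6)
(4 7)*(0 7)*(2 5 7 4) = [4, 1, 5, 3, 0, 7, 6, 2] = (0 4)(2 5 7)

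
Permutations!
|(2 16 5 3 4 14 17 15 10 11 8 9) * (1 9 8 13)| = |(1 9 2 16 5 3 4 14 17 15 10 11 13)| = 13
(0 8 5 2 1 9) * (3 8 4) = [4, 9, 1, 8, 3, 2, 6, 7, 5, 0] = (0 4 3 8 5 2 1 9)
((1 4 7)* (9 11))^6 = (11) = ((1 4 7)(9 11))^6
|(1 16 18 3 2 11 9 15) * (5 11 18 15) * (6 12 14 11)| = |(1 16 15)(2 18 3)(5 6 12 14 11 9)| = 6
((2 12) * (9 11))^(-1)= ((2 12)(9 11))^(-1)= (2 12)(9 11)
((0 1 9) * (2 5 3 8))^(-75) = (9)(2 5 3 8)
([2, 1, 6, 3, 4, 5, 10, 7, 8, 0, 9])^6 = (0 2 6 10 9)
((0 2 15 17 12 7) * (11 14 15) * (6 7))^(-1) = ((0 2 11 14 15 17 12 6 7))^(-1) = (0 7 6 12 17 15 14 11 2)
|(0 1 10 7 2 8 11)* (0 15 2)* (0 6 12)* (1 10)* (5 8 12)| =10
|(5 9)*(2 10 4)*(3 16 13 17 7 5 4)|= 10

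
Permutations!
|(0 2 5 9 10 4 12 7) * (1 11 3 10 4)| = 28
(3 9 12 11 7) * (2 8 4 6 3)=[0, 1, 8, 9, 6, 5, 3, 2, 4, 12, 10, 7, 11]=(2 8 4 6 3 9 12 11 7)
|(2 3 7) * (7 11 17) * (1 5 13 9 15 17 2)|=21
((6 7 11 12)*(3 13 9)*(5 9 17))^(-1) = ((3 13 17 5 9)(6 7 11 12))^(-1) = (3 9 5 17 13)(6 12 11 7)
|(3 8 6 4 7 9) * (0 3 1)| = 8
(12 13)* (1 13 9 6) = [0, 13, 2, 3, 4, 5, 1, 7, 8, 6, 10, 11, 9, 12] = (1 13 12 9 6)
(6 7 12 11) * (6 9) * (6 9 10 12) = (6 7)(10 12 11) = [0, 1, 2, 3, 4, 5, 7, 6, 8, 9, 12, 10, 11]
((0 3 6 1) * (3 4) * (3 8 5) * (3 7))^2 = (0 8 7 6)(1 4 5 3)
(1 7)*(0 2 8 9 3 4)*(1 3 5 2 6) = (0 6 1 7 3 4)(2 8 9 5) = [6, 7, 8, 4, 0, 2, 1, 3, 9, 5]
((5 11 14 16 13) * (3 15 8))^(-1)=((3 15 8)(5 11 14 16 13))^(-1)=(3 8 15)(5 13 16 14 11)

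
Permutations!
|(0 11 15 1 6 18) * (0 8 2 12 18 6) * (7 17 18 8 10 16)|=60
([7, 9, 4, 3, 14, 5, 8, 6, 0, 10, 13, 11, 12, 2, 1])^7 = (14)(0 8 6 7)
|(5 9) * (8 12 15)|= |(5 9)(8 12 15)|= 6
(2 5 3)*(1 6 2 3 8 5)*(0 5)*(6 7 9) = (0 5 8)(1 7 9 6 2) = [5, 7, 1, 3, 4, 8, 2, 9, 0, 6]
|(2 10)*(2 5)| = 3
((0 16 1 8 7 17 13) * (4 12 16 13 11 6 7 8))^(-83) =(0 13)(1 4 12 16)(6 7 17 11)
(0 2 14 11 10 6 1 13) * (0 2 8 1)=(0 8 1 13 2 14 11 10 6)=[8, 13, 14, 3, 4, 5, 0, 7, 1, 9, 6, 10, 12, 2, 11]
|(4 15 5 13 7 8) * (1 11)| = 6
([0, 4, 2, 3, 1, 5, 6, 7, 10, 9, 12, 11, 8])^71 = (1 4)(8 12 10)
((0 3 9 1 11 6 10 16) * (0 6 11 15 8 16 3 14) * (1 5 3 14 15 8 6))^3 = (16)(0 10 15 14 6)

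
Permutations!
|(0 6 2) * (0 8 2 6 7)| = |(0 7)(2 8)| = 2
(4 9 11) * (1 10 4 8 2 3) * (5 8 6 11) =(1 10 4 9 5 8 2 3)(6 11) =[0, 10, 3, 1, 9, 8, 11, 7, 2, 5, 4, 6]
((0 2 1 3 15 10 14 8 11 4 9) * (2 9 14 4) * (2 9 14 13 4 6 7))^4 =(0 9 11 8 14)(1 6 3 7 15 2 10)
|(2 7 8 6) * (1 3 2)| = 6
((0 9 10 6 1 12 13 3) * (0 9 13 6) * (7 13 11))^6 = ((0 11 7 13 3 9 10)(1 12 6))^6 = (0 10 9 3 13 7 11)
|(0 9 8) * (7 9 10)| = |(0 10 7 9 8)| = 5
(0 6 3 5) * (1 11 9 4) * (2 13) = [6, 11, 13, 5, 1, 0, 3, 7, 8, 4, 10, 9, 12, 2] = (0 6 3 5)(1 11 9 4)(2 13)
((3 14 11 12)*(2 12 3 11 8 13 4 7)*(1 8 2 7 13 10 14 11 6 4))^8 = (1 13 4 6 12 2 14 10 8)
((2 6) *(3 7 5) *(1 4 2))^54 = ((1 4 2 6)(3 7 5))^54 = (7)(1 2)(4 6)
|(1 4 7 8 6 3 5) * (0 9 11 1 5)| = |(0 9 11 1 4 7 8 6 3)| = 9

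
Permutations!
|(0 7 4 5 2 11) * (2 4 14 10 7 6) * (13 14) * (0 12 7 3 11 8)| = |(0 6 2 8)(3 11 12 7 13 14 10)(4 5)| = 28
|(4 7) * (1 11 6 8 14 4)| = 7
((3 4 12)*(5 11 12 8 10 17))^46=(3 11 17 8)(4 12 5 10)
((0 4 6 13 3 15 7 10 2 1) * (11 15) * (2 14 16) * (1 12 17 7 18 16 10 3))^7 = (0 6 1 4 13)(2 18 11 7 12 16 15 3 17)(10 14)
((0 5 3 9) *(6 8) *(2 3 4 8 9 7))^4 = (0 6 4)(2 3 7)(5 9 8)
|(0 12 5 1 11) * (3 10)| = 10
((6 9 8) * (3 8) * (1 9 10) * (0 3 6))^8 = (10)(0 8 3)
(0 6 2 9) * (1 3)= (0 6 2 9)(1 3)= [6, 3, 9, 1, 4, 5, 2, 7, 8, 0]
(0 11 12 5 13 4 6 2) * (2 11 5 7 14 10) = (0 5 13 4 6 11 12 7 14 10 2) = [5, 1, 0, 3, 6, 13, 11, 14, 8, 9, 2, 12, 7, 4, 10]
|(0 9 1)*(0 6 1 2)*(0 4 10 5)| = |(0 9 2 4 10 5)(1 6)| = 6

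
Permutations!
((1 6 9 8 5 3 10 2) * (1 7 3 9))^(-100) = (10)(5 8 9)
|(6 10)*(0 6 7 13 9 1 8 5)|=9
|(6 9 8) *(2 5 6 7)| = |(2 5 6 9 8 7)| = 6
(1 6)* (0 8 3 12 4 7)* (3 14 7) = (0 8 14 7)(1 6)(3 12 4) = [8, 6, 2, 12, 3, 5, 1, 0, 14, 9, 10, 11, 4, 13, 7]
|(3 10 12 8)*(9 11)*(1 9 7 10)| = 8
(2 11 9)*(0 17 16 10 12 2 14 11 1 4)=(0 17 16 10 12 2 1 4)(9 14 11)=[17, 4, 1, 3, 0, 5, 6, 7, 8, 14, 12, 9, 2, 13, 11, 15, 10, 16]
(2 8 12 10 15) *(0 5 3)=(0 5 3)(2 8 12 10 15)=[5, 1, 8, 0, 4, 3, 6, 7, 12, 9, 15, 11, 10, 13, 14, 2]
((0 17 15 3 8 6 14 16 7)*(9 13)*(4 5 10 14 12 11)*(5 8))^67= (0 5 7 3 16 15 14 17 10)(4 6 11 8 12)(9 13)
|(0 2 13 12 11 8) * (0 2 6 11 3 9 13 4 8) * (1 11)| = 12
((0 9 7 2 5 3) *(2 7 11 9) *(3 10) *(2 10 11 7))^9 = (2 7 9 11 5)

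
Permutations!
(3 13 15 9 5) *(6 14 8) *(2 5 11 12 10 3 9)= (2 5 9 11 12 10 3 13 15)(6 14 8)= [0, 1, 5, 13, 4, 9, 14, 7, 6, 11, 3, 12, 10, 15, 8, 2]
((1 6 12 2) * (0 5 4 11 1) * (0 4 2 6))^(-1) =((0 5 2 4 11 1)(6 12))^(-1) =(0 1 11 4 2 5)(6 12)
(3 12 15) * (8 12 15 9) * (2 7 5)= (2 7 5)(3 15)(8 12 9)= [0, 1, 7, 15, 4, 2, 6, 5, 12, 8, 10, 11, 9, 13, 14, 3]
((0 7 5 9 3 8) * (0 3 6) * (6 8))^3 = ((0 7 5 9 8 3 6))^3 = (0 9 6 5 3 7 8)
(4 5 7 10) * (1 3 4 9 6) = (1 3 4 5 7 10 9 6) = [0, 3, 2, 4, 5, 7, 1, 10, 8, 6, 9]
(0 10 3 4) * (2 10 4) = (0 4)(2 10 3) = [4, 1, 10, 2, 0, 5, 6, 7, 8, 9, 3]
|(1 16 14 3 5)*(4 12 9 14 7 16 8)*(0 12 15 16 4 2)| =36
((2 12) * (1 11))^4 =(12)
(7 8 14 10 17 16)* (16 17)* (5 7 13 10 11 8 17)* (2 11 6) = [0, 1, 11, 3, 4, 7, 2, 17, 14, 9, 16, 8, 12, 10, 6, 15, 13, 5] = (2 11 8 14 6)(5 7 17)(10 16 13)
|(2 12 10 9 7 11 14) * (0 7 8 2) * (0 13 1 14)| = |(0 7 11)(1 14 13)(2 12 10 9 8)| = 15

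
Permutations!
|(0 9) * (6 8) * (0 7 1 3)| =10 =|(0 9 7 1 3)(6 8)|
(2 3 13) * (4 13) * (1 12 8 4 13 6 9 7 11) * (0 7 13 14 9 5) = [7, 12, 3, 14, 6, 0, 5, 11, 4, 13, 10, 1, 8, 2, 9] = (0 7 11 1 12 8 4 6 5)(2 3 14 9 13)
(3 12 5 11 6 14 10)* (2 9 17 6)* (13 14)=[0, 1, 9, 12, 4, 11, 13, 7, 8, 17, 3, 2, 5, 14, 10, 15, 16, 6]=(2 9 17 6 13 14 10 3 12 5 11)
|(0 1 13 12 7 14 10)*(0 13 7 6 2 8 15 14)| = 24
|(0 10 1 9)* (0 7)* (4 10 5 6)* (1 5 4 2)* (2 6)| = 8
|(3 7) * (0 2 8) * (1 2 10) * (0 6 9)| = 14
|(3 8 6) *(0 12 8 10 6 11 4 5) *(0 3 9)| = |(0 12 8 11 4 5 3 10 6 9)| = 10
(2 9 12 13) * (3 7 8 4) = [0, 1, 9, 7, 3, 5, 6, 8, 4, 12, 10, 11, 13, 2] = (2 9 12 13)(3 7 8 4)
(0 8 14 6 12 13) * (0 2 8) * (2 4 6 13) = (2 8 14 13 4 6 12) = [0, 1, 8, 3, 6, 5, 12, 7, 14, 9, 10, 11, 2, 4, 13]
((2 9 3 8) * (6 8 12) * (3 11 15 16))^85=(2 16 8 15 6 11 12 9 3)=((2 9 11 15 16 3 12 6 8))^85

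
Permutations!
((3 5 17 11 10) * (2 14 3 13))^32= ((2 14 3 5 17 11 10 13))^32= (17)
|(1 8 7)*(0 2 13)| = |(0 2 13)(1 8 7)| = 3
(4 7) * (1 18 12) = (1 18 12)(4 7) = [0, 18, 2, 3, 7, 5, 6, 4, 8, 9, 10, 11, 1, 13, 14, 15, 16, 17, 12]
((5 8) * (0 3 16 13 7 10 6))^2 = ((0 3 16 13 7 10 6)(5 8))^2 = (0 16 7 6 3 13 10)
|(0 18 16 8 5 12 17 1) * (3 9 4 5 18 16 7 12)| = |(0 16 8 18 7 12 17 1)(3 9 4 5)| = 8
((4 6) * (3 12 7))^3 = (12)(4 6)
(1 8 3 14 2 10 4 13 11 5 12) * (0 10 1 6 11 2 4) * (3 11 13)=(0 10)(1 8 11 5 12 6 13 2)(3 14 4)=[10, 8, 1, 14, 3, 12, 13, 7, 11, 9, 0, 5, 6, 2, 4]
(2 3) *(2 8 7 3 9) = (2 9)(3 8 7) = [0, 1, 9, 8, 4, 5, 6, 3, 7, 2]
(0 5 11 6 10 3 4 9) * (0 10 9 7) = [5, 1, 2, 4, 7, 11, 9, 0, 8, 10, 3, 6] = (0 5 11 6 9 10 3 4 7)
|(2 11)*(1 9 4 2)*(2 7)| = 6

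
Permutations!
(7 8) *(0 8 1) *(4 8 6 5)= [6, 0, 2, 3, 8, 4, 5, 1, 7]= (0 6 5 4 8 7 1)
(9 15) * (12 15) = (9 12 15) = [0, 1, 2, 3, 4, 5, 6, 7, 8, 12, 10, 11, 15, 13, 14, 9]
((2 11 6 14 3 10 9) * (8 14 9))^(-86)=((2 11 6 9)(3 10 8 14))^(-86)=(2 6)(3 8)(9 11)(10 14)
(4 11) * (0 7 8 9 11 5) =(0 7 8 9 11 4 5) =[7, 1, 2, 3, 5, 0, 6, 8, 9, 11, 10, 4]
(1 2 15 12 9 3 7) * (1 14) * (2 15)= (1 15 12 9 3 7 14)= [0, 15, 2, 7, 4, 5, 6, 14, 8, 3, 10, 11, 9, 13, 1, 12]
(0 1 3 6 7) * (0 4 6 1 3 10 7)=(0 3 1 10 7 4 6)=[3, 10, 2, 1, 6, 5, 0, 4, 8, 9, 7]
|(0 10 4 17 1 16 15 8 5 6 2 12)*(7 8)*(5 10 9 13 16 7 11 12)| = 42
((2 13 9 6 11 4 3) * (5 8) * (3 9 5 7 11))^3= (2 8 4 3 5 11 6 13 7 9)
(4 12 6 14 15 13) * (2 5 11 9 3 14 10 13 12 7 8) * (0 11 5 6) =(0 11 9 3 14 15 12)(2 6 10 13 4 7 8) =[11, 1, 6, 14, 7, 5, 10, 8, 2, 3, 13, 9, 0, 4, 15, 12]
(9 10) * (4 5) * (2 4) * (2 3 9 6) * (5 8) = (2 4 8 5 3 9 10 6) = [0, 1, 4, 9, 8, 3, 2, 7, 5, 10, 6]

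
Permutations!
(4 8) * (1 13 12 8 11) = [0, 13, 2, 3, 11, 5, 6, 7, 4, 9, 10, 1, 8, 12] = (1 13 12 8 4 11)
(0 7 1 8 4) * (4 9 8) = (0 7 1 4)(8 9) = [7, 4, 2, 3, 0, 5, 6, 1, 9, 8]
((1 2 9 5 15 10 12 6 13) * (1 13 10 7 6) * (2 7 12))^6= (1 5 10)(2 7 15)(6 12 9)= ((1 7 6 10 2 9 5 15 12))^6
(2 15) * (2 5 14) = (2 15 5 14) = [0, 1, 15, 3, 4, 14, 6, 7, 8, 9, 10, 11, 12, 13, 2, 5]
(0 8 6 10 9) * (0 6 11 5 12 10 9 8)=(5 12 10 8 11)(6 9)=[0, 1, 2, 3, 4, 12, 9, 7, 11, 6, 8, 5, 10]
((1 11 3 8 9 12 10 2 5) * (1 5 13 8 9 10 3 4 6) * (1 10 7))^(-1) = (1 7 8 13 2 10 6 4 11)(3 12 9) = ((1 11 4 6 10 2 13 8 7)(3 9 12))^(-1)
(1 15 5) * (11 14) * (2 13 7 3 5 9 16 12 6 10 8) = [0, 15, 13, 5, 4, 1, 10, 3, 2, 16, 8, 14, 6, 7, 11, 9, 12] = (1 15 9 16 12 6 10 8 2 13 7 3 5)(11 14)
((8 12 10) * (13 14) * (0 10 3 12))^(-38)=((0 10 8)(3 12)(13 14))^(-38)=(14)(0 10 8)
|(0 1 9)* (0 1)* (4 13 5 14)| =|(1 9)(4 13 5 14)| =4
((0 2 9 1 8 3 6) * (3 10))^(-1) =(0 6 3 10 8 1 9 2)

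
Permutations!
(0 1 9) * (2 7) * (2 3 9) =[1, 2, 7, 9, 4, 5, 6, 3, 8, 0] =(0 1 2 7 3 9)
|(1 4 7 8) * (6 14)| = 4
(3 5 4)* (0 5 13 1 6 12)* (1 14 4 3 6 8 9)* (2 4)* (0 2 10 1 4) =[5, 8, 0, 13, 6, 3, 12, 7, 9, 4, 1, 11, 2, 14, 10] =(0 5 3 13 14 10 1 8 9 4 6 12 2)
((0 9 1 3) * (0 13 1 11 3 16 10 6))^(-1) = (0 6 10 16 1 13 3 11 9) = ((0 9 11 3 13 1 16 10 6))^(-1)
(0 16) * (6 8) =(0 16)(6 8) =[16, 1, 2, 3, 4, 5, 8, 7, 6, 9, 10, 11, 12, 13, 14, 15, 0]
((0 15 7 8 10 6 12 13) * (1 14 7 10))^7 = (0 15 10 6 12 13)(1 8 7 14)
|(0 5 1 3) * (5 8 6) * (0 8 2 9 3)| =|(0 2 9 3 8 6 5 1)| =8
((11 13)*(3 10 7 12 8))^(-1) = ((3 10 7 12 8)(11 13))^(-1) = (3 8 12 7 10)(11 13)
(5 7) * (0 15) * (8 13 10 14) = (0 15)(5 7)(8 13 10 14) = [15, 1, 2, 3, 4, 7, 6, 5, 13, 9, 14, 11, 12, 10, 8, 0]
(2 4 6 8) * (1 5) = (1 5)(2 4 6 8) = [0, 5, 4, 3, 6, 1, 8, 7, 2]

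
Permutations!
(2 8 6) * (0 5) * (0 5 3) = [3, 1, 8, 0, 4, 5, 2, 7, 6] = (0 3)(2 8 6)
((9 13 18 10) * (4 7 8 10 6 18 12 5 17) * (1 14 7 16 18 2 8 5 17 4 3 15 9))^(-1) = ((1 14 7 5 4 16 18 6 2 8 10)(3 15 9 13 12 17))^(-1) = (1 10 8 2 6 18 16 4 5 7 14)(3 17 12 13 9 15)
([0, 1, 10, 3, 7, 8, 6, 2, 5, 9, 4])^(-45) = (2 7 4 10)(5 8)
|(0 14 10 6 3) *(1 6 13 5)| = 8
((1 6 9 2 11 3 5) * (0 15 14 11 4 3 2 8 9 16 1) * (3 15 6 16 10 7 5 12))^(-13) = ((0 6 10 7 5)(1 16)(2 4 15 14 11)(3 12)(8 9))^(-13) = (0 10 5 6 7)(1 16)(2 15 11 4 14)(3 12)(8 9)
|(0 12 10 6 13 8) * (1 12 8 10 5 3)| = |(0 8)(1 12 5 3)(6 13 10)| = 12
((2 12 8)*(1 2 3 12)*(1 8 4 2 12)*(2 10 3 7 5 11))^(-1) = ((1 12 4 10 3)(2 8 7 5 11))^(-1) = (1 3 10 4 12)(2 11 5 7 8)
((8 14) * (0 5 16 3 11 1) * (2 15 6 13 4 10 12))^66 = ((0 5 16 3 11 1)(2 15 6 13 4 10 12)(8 14))^66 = (16)(2 13 12 6 10 15 4)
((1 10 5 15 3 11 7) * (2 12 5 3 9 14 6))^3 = ((1 10 3 11 7)(2 12 5 15 9 14 6))^3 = (1 11 10 7 3)(2 15 6 5 14 12 9)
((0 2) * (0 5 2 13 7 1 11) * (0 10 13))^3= (1 13 11 7 10)(2 5)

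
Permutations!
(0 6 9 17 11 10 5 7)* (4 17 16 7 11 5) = (0 6 9 16 7)(4 17 5 11 10) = [6, 1, 2, 3, 17, 11, 9, 0, 8, 16, 4, 10, 12, 13, 14, 15, 7, 5]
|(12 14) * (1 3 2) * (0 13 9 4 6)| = 30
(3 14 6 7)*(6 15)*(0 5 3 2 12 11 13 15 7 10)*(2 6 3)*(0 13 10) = (0 5 2 12 11 10 13 15 3 14 7 6) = [5, 1, 12, 14, 4, 2, 0, 6, 8, 9, 13, 10, 11, 15, 7, 3]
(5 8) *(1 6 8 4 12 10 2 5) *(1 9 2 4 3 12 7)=[0, 6, 5, 12, 7, 3, 8, 1, 9, 2, 4, 11, 10]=(1 6 8 9 2 5 3 12 10 4 7)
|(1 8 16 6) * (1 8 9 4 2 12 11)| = 6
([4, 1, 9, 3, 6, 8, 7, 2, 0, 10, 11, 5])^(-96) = [2, 1, 5, 3, 9, 6, 10, 11, 7, 8, 0, 4]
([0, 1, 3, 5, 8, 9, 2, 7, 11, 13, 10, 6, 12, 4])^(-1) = (2 6 11 8 4 13 9 5 3)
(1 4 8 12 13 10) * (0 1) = (0 1 4 8 12 13 10) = [1, 4, 2, 3, 8, 5, 6, 7, 12, 9, 0, 11, 13, 10]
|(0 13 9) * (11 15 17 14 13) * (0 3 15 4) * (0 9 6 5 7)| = |(0 11 4 9 3 15 17 14 13 6 5 7)| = 12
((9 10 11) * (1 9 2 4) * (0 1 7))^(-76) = (0 11)(1 2)(4 9)(7 10)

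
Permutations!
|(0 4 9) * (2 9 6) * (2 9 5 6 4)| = 5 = |(0 2 5 6 9)|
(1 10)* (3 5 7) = (1 10)(3 5 7) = [0, 10, 2, 5, 4, 7, 6, 3, 8, 9, 1]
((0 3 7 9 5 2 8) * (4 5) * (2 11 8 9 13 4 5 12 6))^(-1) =(0 8 11 5 9 2 6 12 4 13 7 3)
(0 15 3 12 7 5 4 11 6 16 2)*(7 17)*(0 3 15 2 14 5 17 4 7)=[2, 1, 3, 12, 11, 7, 16, 17, 8, 9, 10, 6, 4, 13, 5, 15, 14, 0]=(0 2 3 12 4 11 6 16 14 5 7 17)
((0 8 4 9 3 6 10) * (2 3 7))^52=((0 8 4 9 7 2 3 6 10))^52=(0 6 2 9 8 10 3 7 4)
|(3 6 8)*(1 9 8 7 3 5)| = |(1 9 8 5)(3 6 7)| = 12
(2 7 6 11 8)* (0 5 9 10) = (0 5 9 10)(2 7 6 11 8) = [5, 1, 7, 3, 4, 9, 11, 6, 2, 10, 0, 8]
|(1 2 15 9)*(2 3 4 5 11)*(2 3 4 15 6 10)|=21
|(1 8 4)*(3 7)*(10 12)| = |(1 8 4)(3 7)(10 12)| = 6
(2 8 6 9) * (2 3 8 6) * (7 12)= (2 6 9 3 8)(7 12)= [0, 1, 6, 8, 4, 5, 9, 12, 2, 3, 10, 11, 7]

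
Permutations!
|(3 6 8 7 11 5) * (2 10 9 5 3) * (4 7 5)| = 10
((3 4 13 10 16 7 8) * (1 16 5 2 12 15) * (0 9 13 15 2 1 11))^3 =(0 10 16 3 11 13 1 8 15 9 5 7 4)(2 12)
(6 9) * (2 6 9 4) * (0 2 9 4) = [2, 1, 6, 3, 9, 5, 0, 7, 8, 4] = (0 2 6)(4 9)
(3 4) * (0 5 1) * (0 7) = (0 5 1 7)(3 4) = [5, 7, 2, 4, 3, 1, 6, 0]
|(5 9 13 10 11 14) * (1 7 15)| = |(1 7 15)(5 9 13 10 11 14)| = 6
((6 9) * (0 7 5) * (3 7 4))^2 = (9)(0 3 5 4 7) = ((0 4 3 7 5)(6 9))^2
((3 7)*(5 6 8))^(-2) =(5 6 8)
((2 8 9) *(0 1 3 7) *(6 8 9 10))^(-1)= (0 7 3 1)(2 9)(6 10 8)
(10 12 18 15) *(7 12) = [0, 1, 2, 3, 4, 5, 6, 12, 8, 9, 7, 11, 18, 13, 14, 10, 16, 17, 15] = (7 12 18 15 10)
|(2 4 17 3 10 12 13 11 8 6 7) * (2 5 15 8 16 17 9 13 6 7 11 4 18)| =|(2 18)(3 10 12 6 11 16 17)(4 9 13)(5 15 8 7)| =84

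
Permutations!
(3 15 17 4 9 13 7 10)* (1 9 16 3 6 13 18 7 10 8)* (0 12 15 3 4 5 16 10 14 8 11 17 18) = [12, 9, 2, 3, 10, 16, 13, 11, 1, 0, 6, 17, 15, 14, 8, 18, 4, 5, 7] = (0 12 15 18 7 11 17 5 16 4 10 6 13 14 8 1 9)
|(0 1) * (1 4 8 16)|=5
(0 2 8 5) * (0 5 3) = (0 2 8 3) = [2, 1, 8, 0, 4, 5, 6, 7, 3]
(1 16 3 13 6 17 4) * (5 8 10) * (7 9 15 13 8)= (1 16 3 8 10 5 7 9 15 13 6 17 4)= [0, 16, 2, 8, 1, 7, 17, 9, 10, 15, 5, 11, 12, 6, 14, 13, 3, 4]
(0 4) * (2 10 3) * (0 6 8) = (0 4 6 8)(2 10 3) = [4, 1, 10, 2, 6, 5, 8, 7, 0, 9, 3]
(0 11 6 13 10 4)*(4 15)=(0 11 6 13 10 15 4)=[11, 1, 2, 3, 0, 5, 13, 7, 8, 9, 15, 6, 12, 10, 14, 4]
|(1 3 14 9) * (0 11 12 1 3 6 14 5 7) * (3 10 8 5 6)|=12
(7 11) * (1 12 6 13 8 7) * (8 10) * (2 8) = (1 12 6 13 10 2 8 7 11) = [0, 12, 8, 3, 4, 5, 13, 11, 7, 9, 2, 1, 6, 10]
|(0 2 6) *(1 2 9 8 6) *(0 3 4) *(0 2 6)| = |(0 9 8)(1 6 3 4 2)| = 15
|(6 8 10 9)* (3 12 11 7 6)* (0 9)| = |(0 9 3 12 11 7 6 8 10)| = 9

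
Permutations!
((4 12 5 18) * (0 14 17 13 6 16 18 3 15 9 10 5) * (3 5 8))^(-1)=((0 14 17 13 6 16 18 4 12)(3 15 9 10 8))^(-1)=(0 12 4 18 16 6 13 17 14)(3 8 10 9 15)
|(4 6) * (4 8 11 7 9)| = |(4 6 8 11 7 9)| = 6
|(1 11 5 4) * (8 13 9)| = |(1 11 5 4)(8 13 9)| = 12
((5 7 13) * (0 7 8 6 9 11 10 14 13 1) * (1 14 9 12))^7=((0 7 14 13 5 8 6 12 1)(9 11 10))^7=(0 12 8 13 7 1 6 5 14)(9 11 10)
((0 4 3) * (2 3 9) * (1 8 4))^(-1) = (0 3 2 9 4 8 1)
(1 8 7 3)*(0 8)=[8, 0, 2, 1, 4, 5, 6, 3, 7]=(0 8 7 3 1)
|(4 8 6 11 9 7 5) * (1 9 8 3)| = 6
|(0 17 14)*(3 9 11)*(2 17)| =12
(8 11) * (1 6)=(1 6)(8 11)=[0, 6, 2, 3, 4, 5, 1, 7, 11, 9, 10, 8]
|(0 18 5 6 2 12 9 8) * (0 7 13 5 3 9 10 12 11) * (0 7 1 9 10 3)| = |(0 18)(1 9 8)(2 11 7 13 5 6)(3 10 12)| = 6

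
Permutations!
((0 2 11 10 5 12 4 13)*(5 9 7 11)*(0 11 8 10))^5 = (0 13 12 2 11 4 5)(7 8 10 9)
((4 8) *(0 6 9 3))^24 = ((0 6 9 3)(4 8))^24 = (9)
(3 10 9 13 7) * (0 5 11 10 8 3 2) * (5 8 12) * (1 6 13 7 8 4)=(0 4 1 6 13 8 3 12 5 11 10 9 7 2)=[4, 6, 0, 12, 1, 11, 13, 2, 3, 7, 9, 10, 5, 8]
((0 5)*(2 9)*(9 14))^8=(2 9 14)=((0 5)(2 14 9))^8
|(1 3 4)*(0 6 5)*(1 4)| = |(0 6 5)(1 3)| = 6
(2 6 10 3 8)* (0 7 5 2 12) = [7, 1, 6, 8, 4, 2, 10, 5, 12, 9, 3, 11, 0] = (0 7 5 2 6 10 3 8 12)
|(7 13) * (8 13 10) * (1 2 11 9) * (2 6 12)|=|(1 6 12 2 11 9)(7 10 8 13)|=12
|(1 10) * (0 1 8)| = |(0 1 10 8)| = 4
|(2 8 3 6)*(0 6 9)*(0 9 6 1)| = |(9)(0 1)(2 8 3 6)| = 4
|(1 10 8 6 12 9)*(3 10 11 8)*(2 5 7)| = |(1 11 8 6 12 9)(2 5 7)(3 10)| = 6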